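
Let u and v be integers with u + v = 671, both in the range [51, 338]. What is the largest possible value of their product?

112560

With u + v fixed, uv peaks when the two are closest together.
Taking u = 335 and v = 336 (both in [51, 338]) gives uv = 112560.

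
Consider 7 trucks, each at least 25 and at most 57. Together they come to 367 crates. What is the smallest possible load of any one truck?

25

To make one truck as small as possible, make the other 6 as large as possible.
The other 6 contribute at most 6 × 57 = 342, leaving at least 367 − 342 = 25.
Since 25 ≥ 25, this is achievable: one at 25 and 6 at 57.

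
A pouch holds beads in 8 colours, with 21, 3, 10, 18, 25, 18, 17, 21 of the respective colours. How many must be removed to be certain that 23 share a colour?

In the worst case you take as many as possible of each colour without reaching 23: 21 + 3 + 10 + 18 + 22 + 18 + 17 + 21 = 130.
The next one must give 23 of some colour, so 130 + 1 = 131.

131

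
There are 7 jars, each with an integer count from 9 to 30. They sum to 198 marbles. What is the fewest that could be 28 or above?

If only k of them are at least 28, the other 7 − k are at most 27, so the total is at most k·30 + (7 − k)·27.
This must reach 198, so k·30 + (7 − k)·27 ≥ 198, giving k ≥ 3.
Exactly 3 works: 3 values at 30 and 4 at 27 total 198.

3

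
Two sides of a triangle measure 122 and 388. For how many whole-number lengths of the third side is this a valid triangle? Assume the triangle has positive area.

243

The triangle inequality gives |122 − 388| < c < 122 + 388, i.e. 266 < c < 510.
So c can be any integer from 267 to 509: 243 values.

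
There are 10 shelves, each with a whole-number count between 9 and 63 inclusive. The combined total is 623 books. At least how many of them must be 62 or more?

Suppose at most 10 − j of them reach 62; then j values are ≤ 61 and the rest ≤ 63.
The total is then ≤ 61·j + 63·(10 − j) = 630 − 2j. For this to be ≥ 623 we need j ≤ 3, so at least 10 − 3 = 7 must reach 62.
Exactly 7 works: 7 values at 63 and 3 at 61 total 624; lower one of the high values by 1 (still ≥ 62) to hit 623.

7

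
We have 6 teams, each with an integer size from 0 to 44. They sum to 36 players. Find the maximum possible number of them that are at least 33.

Suppose k of them are at least 33. Those contribute at least 33 each and the other 6 − k at least 0 each.
So the total is at least 33k + 0(6 − k) = 0 + 33k. This must be ≤ 36, giving k ≤ 1.
k = 1 is achieved by 1 value at 33 and 5 at 0, total 33; add 3 to one value (staying below 33) to reach 36.

1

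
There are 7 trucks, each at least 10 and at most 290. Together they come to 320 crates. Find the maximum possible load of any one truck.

260

To make one truck as large as possible, make the other 6 as small as possible.
The other 6 contribute at least 6 × 10 = 60, leaving at most 320 − 60 = 260.
Since 260 ≤ 290, this is achievable: one at 260 and 6 at 10.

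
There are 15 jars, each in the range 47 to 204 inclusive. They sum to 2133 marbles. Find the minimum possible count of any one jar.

To make one jar as small as possible, make the other 14 as large as possible.
The other 14 can take up 14 × 204 = 2856 ≥ 2133 − 47, so one jar can sit at its floor of 47.
Achievable: one at 47 and the other 14 totalling 2086, which fits since 14 × 47 ≤ 2086 ≤ 14 × 204.

47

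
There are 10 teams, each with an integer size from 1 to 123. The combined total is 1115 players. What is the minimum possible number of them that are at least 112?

1

If only k of them are at least 112, the other 10 − k are at most 111, so the total is at most k·123 + (10 − k)·111.
This must reach 1115, so k·123 + (10 − k)·111 ≥ 1115, giving k ≥ 1.
Exactly 1 works: 1 value at 123 and 9 at 111 total 1122; lower one of the high values by 7 (still ≥ 112) to hit 1115.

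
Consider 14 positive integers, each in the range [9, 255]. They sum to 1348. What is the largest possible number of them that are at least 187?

6

Suppose k of them are at least 187. Those contribute at least 187 each and the other 14 − k at least 9 each.
So the total is at least 187k + 9(14 − k) = 126 + 178k. This must be ≤ 1348, giving k ≤ 6.
k = 6 is achieved by 6 values at 187 and 8 at 9, total 1194; add 154 to one value (staying below 187) to reach 1348.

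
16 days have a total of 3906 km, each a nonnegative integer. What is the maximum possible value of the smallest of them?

If every one of the 16 were at least 245, the total would be at least 16 × 245 = 3920 > 3906.
Equality holds with 14 values of 244 and 2 values of 245.

244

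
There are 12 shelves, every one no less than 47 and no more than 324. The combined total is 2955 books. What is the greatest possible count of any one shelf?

Maximizing one value means minimizing the remaining 11.
The other 11 contribute at least 11 × 47 = 517, leaving at most 2955 − 517 = 2438.
But each shelf is capped at 324, so the maximum is 324.
Achievable: one at 324 and the other 11 totalling 2631, which fits since 11 × 47 ≤ 2631 ≤ 11 × 324.

324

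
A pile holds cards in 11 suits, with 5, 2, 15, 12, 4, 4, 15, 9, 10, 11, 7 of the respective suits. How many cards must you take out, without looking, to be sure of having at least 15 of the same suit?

In the worst case you take as many as possible of each suit without reaching 15: 5 + 2 + 14 + 12 + 4 + 4 + 14 + 9 + 10 + 11 + 7 = 92.
The next one must give 15 of some suit, so 92 + 1 = 93.

93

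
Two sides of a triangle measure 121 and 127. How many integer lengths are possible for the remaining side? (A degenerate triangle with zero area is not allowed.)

241

The triangle inequality gives |121 − 127| < c < 121 + 127, i.e. 6 < c < 248.
So c can be any integer from 7 to 247: 241 values.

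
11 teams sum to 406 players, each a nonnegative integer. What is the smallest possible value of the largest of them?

37

Some value must be at least ⌈406/11⌉ = 37, since 11 × 36 = 396 < 406.
Taking 1 copy of 36 and 10 copies of 37 gives exactly 406, so 37 is attained.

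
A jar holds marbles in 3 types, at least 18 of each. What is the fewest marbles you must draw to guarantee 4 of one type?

You could draw 3 of every type without reaching 4 of any — 9 in all.
One more forces 4 of some type, so 9 + 1 = 10.

10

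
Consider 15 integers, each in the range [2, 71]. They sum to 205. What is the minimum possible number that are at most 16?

4

If only k of them are at most 16, the other 15 − k are at least 17, so the total is at least (15 − k)·17 + k·2.
This is ≤ 205, so (15 − k)·17 + 2k ≤ 205, which gives k ≥ 4.
Exactly 4 works: 4 values at 2 and 11 at 17 total 195; raise one of the low values by 10 (still ≤ 16) to hit 205.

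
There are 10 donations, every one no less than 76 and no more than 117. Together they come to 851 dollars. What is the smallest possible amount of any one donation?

76

To make one donation as small as possible, make the other 9 as large as possible.
The other 9 can take up 9 × 117 = 1053 ≥ 851 − 76, so one donation can sit at its floor of 76.
Achievable: one at 76 and the other 9 totalling 775, which fits since 9 × 76 ≤ 775 ≤ 9 × 117.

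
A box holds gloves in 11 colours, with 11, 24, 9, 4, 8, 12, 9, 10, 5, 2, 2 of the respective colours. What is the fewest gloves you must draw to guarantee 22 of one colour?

94

In the worst case you take as many as possible of each colour without reaching 22: 11 + 21 + 9 + 4 + 8 + 12 + 9 + 10 + 5 + 2 + 2 = 93.
The next one must give 22 of some colour, so 93 + 1 = 94.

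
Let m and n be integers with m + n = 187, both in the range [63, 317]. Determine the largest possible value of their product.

8742

For a fixed sum, the product mn is largest when m and n are as close as possible.
Taking m = 93 and n = 94 (both in [63, 317]) gives mn = 8742.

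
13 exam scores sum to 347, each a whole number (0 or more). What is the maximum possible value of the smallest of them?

The average is 347/13 < 27, so some value is ≤ 26.
Achievable: 4 of them at 26 and 9 at 27 total 347.

26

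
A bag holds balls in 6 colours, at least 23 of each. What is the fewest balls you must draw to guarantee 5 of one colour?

In the worst case you draw 4 of each of the 6 colours: 6 × 4 = 24.
One more forces 5 of some colour, so 24 + 1 = 25.

25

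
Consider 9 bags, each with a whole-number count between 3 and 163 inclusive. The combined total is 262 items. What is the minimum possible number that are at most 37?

Each value above 37 is at least 38, contributing at least 38 − 3 = 35 above the floor 3.
The sum exceeds the floor total 27 by 235, so at most ⌊235/35⌋ = 6 exceed 37, and at least 3 are ≤ 37.
Exactly 3 works: 3 values at 3 and 6 at 38 total 237; raise one of the low values by 25 (still ≤ 37) to hit 262.

3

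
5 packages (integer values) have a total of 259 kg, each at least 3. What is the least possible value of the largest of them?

52

Some value must be at least ⌈259/5⌉ = 52, since 5 × 51 = 255 < 259.
Equality holds with 4 values of 52 and 1 value of 51.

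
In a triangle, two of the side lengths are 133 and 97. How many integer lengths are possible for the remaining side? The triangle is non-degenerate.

193

The triangle inequality gives |133 − 97| < c < 133 + 97, i.e. 36 < c < 230.
So c can be any integer from 37 to 229: 193 values.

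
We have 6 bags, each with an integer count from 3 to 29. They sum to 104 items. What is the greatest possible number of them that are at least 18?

If k of the values are ≥ 18, the total is ≥ 18k + 3(6 − k).
Setting 18k + 3(6 − k) ≤ 104 gives 15k ≤ 86, so k ≤ 5.
k = 5 is achieved by 5 values at 18 and 1 at 3, total 93; add 11 to one value (staying below 18) to reach 104.

5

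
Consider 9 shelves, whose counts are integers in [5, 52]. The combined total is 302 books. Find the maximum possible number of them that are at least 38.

7

Suppose k of them are at least 38. Those contribute at least 38 each and the other 9 − k at least 5 each.
So the total is at least 38k + 5(9 − k) = 45 + 33k. This must be ≤ 302, giving k ≤ 7.
k = 7 is achieved by 7 values at 38 and 2 at 5, total 276; add 26 to one value (staying below 38) to reach 302.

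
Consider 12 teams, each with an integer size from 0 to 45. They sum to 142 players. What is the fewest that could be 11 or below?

Each value above 11 is at least 12, contributing at least 12 − 0 = 12 above the floor 0.
The sum exceeds the floor total 0 by 142, so at most ⌊142/12⌋ = 11 exceed 11, and at least 1 are ≤ 11.
Exactly 1 works: 1 value at 0 and 11 at 12 total 132; raise one of the low values by 10 (still ≤ 11) to hit 142.

1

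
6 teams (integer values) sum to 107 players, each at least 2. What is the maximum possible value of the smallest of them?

17

If every one of the 6 were at least 18, the total would be at least 6 × 18 = 108 > 107.
Equality holds with 1 value of 17 and 5 values of 18.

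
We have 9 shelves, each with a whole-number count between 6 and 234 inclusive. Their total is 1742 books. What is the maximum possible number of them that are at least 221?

If k of the values are ≥ 221, the total is ≥ 221k + 6(9 − k).
Setting 221k + 6(9 − k) ≤ 1742 gives 215k ≤ 1688, so k ≤ 7.
k = 7 is achieved by 7 values at 221 and 2 at 6, total 1559; add 183 to one value (staying below 221) to reach 1742.

7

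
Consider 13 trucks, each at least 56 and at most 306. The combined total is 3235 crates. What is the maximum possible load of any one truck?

306

To make one truck as large as possible, make the other 12 as small as possible.
The other 12 contribute at least 12 × 56 = 672, leaving at most 3235 − 672 = 2563.
But each truck is capped at 306, so the maximum is 306.
Achievable: one at 306 and the other 12 totalling 2929, which fits since 12 × 56 ≤ 2929 ≤ 12 × 306.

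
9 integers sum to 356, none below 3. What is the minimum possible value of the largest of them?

40

The average is 356/9 > 39, so not all 9 can be 39 or less; the largest is ≥ 40.
Achievable: 5 of them at 40 and 4 at 39 total 356.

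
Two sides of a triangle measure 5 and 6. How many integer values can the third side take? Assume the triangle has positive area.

9

The triangle inequality gives |5 − 6| < c < 5 + 6, i.e. 1 < c < 11.
So c can be any integer from 2 to 10: 9 values.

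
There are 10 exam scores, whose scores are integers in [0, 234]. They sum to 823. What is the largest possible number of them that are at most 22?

Each value at 22 or below falls at least 234 − 22 = 212 short of the ceiling 234.
The ceiling total is 10 × 234 = 2340, and we need 823, so at most ⌊(2340 − 823)/212⌋ = 7 can be that low.
k = 7 is achieved by 7 values at 22 and 3 at 234, total 856; lower one of the 234's by 33 (still > 22) to reach 823.

7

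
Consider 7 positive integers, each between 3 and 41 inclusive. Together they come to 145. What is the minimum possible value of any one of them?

3

Minimizing one value means maximizing the remaining 6.
The other 6 can take up 6 × 41 = 246 ≥ 145 − 3, so one integer can sit at its floor of 3.
Achievable: one at 3 and the other 6 totalling 142, which fits since 6 × 3 ≤ 142 ≤ 6 × 41.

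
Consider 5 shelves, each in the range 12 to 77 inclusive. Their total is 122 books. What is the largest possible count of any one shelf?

74

To make one shelf as large as possible, make the other 4 as small as possible.
The other 4 contribute at least 4 × 12 = 48, leaving at most 122 − 48 = 74.
Since 74 ≤ 77, this is achievable: one at 74 and 4 at 12.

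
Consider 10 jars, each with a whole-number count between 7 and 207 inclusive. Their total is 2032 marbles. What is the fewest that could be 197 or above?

7

Each value short of 197 is at most 196, costing at least 207 − 196 = 11 against the maximum total of 2070.
We can afford to lose at most 2070 − 2032 = 38, so at most ⌊38/11⌋ = 3 fall short, and at least 7 are ≥ 197.
Exactly 7 works: 7 values at 207 and 3 at 196 total 2037; lower one of the high values by 5 (still ≥ 197) to hit 2032.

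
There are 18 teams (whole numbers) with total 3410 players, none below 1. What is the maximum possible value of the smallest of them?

The average is 3410/18 < 190, so some value is ≤ 189.
Achievable: 10 of them at 189 and 8 at 190 total 3410.

189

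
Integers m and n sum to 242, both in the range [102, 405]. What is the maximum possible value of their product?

For a fixed sum, the product mn is largest when m and n are as close as possible.
Taking m = 121 and n = 121 (both in [102, 405]) gives mn = 14641.

14641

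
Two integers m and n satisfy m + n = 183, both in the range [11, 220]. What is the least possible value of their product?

mn = m(183 − m) is concave in m, so over [11, 172] it is minimized at an endpoint.
The extreme feasible split is m = 11, n = 172, giving mn = 1892.

1892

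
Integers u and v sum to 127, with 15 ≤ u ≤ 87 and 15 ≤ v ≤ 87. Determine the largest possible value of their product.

For a fixed sum, the product uv is largest when u and v are as close as possible.
Taking u = 63 and v = 64 (both in [15, 87]) gives uv = 4032.

4032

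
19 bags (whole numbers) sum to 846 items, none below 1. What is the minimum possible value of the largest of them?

The 19 values sum to 846, so their maximum is at least ⌈846/19⌉ = 45.
Taking 9 copies of 44 and 10 copies of 45 gives exactly 846, so 45 is attained.

45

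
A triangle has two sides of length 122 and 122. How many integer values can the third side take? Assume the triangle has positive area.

The triangle inequality gives |122 − 122| < c < 122 + 122, i.e. 0 < c < 244.
So c can be any integer from 1 to 243: 243 values.

243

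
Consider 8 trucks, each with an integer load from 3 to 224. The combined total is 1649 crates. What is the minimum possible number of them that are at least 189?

Each value short of 189 is at most 188, costing at least 224 − 188 = 36 against the maximum total of 1792.
We can afford to lose at most 1792 − 1649 = 143, so at most ⌊143/36⌋ = 3 fall short, and at least 5 are ≥ 189.
Exactly 5 works: 5 values at 224 and 3 at 188 total 1684; lower one of the high values by 35 (still ≥ 189) to hit 1649.

5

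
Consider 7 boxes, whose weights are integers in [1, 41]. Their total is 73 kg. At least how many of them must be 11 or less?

Each value above 11 is at least 12, contributing at least 12 − 1 = 11 above the floor 1.
The sum exceeds the floor total 7 by 66, so at most ⌊66/11⌋ = 6 exceed 11, and at least 1 are ≤ 11.
Exactly 1 works: 1 value at 1 and 6 at 12 total 73.

1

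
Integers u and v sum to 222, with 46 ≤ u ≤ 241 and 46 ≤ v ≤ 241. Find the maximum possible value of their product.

For a fixed sum, the product uv is largest when u and v are as close as possible.
Taking u = 111 and v = 111 (both in [46, 241]) gives uv = 12321.

12321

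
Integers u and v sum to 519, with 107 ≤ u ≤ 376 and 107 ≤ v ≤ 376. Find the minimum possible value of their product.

53768

For a fixed sum, uv is smallest when u and v are as far apart as possible.
At the endpoint u = 143, v = 519 − 143 = 376, so uv = 143 × 376 = 53768.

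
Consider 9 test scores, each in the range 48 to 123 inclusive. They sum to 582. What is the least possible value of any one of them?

48

To make one score as small as possible, make the other 8 as large as possible.
The other 8 can take up 8 × 123 = 984 ≥ 582 − 48, so one score can sit at its floor of 48.
Achievable: one at 48 and the other 8 totalling 534, which fits since 8 × 48 ≤ 534 ≤ 8 × 123.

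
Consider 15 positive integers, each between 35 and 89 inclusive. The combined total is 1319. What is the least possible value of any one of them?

To make one integer as small as possible, make the other 14 as large as possible.
The other 14 contribute at most 14 × 89 = 1246, leaving at least 1319 − 1246 = 73.
Since 73 ≥ 35, this is achievable: one at 73 and 14 at 89.

73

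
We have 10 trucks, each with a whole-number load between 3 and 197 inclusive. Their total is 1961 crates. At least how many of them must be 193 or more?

9

Suppose at most 10 − j of them reach 193; then j values are ≤ 192 and the rest ≤ 197.
The total is then ≤ 192·j + 197·(10 − j) = 1970 − 5j. For this to be ≥ 1961 we need j ≤ 1, so at least 10 − 1 = 9 must reach 193.
Exactly 9 works: 9 values at 197 and 1 at 192 total 1965; lower one of the high values by 4 (still ≥ 193) to hit 1961.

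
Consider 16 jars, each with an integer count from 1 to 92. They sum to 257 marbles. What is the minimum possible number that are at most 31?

Let j be the number exceeding 31. Then the total is ≥ 32·j + 1·(16 − j) = 16 + 31j.
So 31j ≤ 241 and j ≤ 7; hence at least 16 − 7 = 9 are ≤ 31.
Exactly 9 works: 9 values at 1 and 7 at 32 total 233; raise one of the low values by 24 (still ≤ 31) to hit 257.

9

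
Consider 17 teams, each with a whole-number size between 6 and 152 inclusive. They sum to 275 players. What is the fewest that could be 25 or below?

If only k of them are at most 25, the other 17 − k are at least 26, so the total is at least (17 − k)·26 + k·6.
This is ≤ 275, so (17 − k)·26 + 6k ≤ 275, which gives k ≥ 9.
Exactly 9 works: 9 values at 6 and 8 at 26 total 262; raise one of the low values by 13 (still ≤ 25) to hit 275.

9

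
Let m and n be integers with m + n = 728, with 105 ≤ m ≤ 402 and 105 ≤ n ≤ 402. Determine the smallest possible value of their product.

mn = m(728 − m) is concave in m, so over [326, 402] it is minimized at an endpoint.
At the endpoint m = 326, n = 728 − 326 = 402, so mn = 326 × 402 = 131052.

131052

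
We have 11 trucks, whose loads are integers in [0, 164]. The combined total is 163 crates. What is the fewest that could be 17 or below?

Each value above 17 is at least 18, contributing at least 18 − 0 = 18 above the floor 0.
The sum exceeds the floor total 0 by 163, so at most ⌊163/18⌋ = 9 exceed 17, and at least 2 are ≤ 17.
Exactly 2 works: 2 values at 0 and 9 at 18 total 162; raise one of the low values by 1 (still ≤ 17) to hit 163.

2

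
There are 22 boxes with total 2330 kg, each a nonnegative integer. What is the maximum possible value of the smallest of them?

105

If every one of the 22 were at least 106, the total would be at least 22 × 106 = 2332 > 2330.
Achievable: 2 of them at 105 and 20 at 106 total 2330.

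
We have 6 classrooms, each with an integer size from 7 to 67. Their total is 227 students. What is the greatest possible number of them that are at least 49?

With k values at 49 or above and the rest at least 7, the sum is at least 42 + 42k.
Since the sum is 227, we need 42k ≤ 185, i.e. k ≤ 4.
k = 4 is achieved by 4 values at 49 and 2 at 7, total 210; add 17 to one value (staying below 49) to reach 227.

4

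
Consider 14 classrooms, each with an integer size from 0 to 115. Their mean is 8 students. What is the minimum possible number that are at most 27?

10

The total is 14 × 8 = 112.
If only k of them are at most 27, the other 14 − k are at least 28, so the total is at least (14 − k)·28 + k·0.
This is ≤ 112, so (14 − k)·28 + 0k ≤ 112, which gives k ≥ 10.
Exactly 10 works: 10 values at 0 and 4 at 28 total 112.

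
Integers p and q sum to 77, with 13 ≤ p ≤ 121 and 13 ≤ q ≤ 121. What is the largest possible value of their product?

1482

pq = p(77 − p) is maximized when p is as near 77/2 as the bounds allow.
Taking p = 38 and q = 39 (both in [13, 121]) gives pq = 1482.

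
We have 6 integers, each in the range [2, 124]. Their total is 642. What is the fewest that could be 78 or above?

Suppose at most 6 − j of them reach 78; then j values are ≤ 77 and the rest ≤ 124.
The total is then ≤ 77·j + 124·(6 − j) = 744 − 47j. For this to be ≥ 642 we need j ≤ 2, so at least 6 − 2 = 4 must reach 78.
Exactly 4 works: 4 values at 124 and 2 at 77 total 650; lower one of the high values by 8 (still ≥ 78) to hit 642.

4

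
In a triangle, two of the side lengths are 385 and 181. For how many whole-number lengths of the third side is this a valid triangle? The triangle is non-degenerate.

The triangle inequality gives |385 − 181| < c < 385 + 181, i.e. 204 < c < 566.
So c can be any integer from 205 to 565: 361 values.

361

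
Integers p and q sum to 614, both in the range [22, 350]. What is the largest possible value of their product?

94249

With p + q fixed, pq peaks when the two are closest together.
Taking p = 307 and q = 307 (both in [22, 350]) gives pq = 94249.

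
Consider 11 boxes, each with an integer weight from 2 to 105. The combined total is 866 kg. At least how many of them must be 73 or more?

3

Suppose at most 11 − j of them reach 73; then j values are ≤ 72 and the rest ≤ 105.
The total is then ≤ 72·j + 105·(11 − j) = 1155 − 33j. For this to be ≥ 866 we need j ≤ 8, so at least 11 − 8 = 3 must reach 73.
Exactly 3 works: 3 values at 105 and 8 at 72 total 891; lower one of the high values by 25 (still ≥ 73) to hit 866.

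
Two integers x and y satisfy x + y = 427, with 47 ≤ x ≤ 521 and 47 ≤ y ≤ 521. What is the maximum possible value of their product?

45582

For a fixed sum, the product xy is largest when x and y are as close as possible.
Taking x = 213 and y = 214 (both in [47, 521]) gives xy = 45582.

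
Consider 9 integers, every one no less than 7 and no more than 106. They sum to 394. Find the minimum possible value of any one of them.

7

Minimizing one value means maximizing the remaining 8.
The other 8 can take up 8 × 106 = 848 ≥ 394 − 7, so one integer can sit at its floor of 7.
Achievable: one at 7 and the other 8 totalling 387, which fits since 8 × 7 ≤ 387 ≤ 8 × 106.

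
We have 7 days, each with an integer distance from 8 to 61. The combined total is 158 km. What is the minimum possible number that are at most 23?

1

Each value above 23 is at least 24, contributing at least 24 − 8 = 16 above the floor 8.
The sum exceeds the floor total 56 by 102, so at most ⌊102/16⌋ = 6 exceed 23, and at least 1 are ≤ 23.
Exactly 1 works: 1 value at 8 and 6 at 24 total 152; raise one of the low values by 6 (still ≤ 23) to hit 158.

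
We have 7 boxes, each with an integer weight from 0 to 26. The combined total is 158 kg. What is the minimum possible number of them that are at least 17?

Each value short of 17 is at most 16, costing at least 26 − 16 = 10 against the maximum total of 182.
We can afford to lose at most 182 − 158 = 24, so at most ⌊24/10⌋ = 2 fall short, and at least 5 are ≥ 17.
Exactly 5 works: 5 values at 26 and 2 at 16 total 162; lower one of the high values by 4 (still ≥ 17) to hit 158.

5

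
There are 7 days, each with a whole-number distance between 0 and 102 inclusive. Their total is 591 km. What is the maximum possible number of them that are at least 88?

With k values at 88 or above and the rest at least 0, the sum is at least 0 + 88k.
Since the sum is 591, we need 88k ≤ 591, i.e. k ≤ 6.
k = 6 is achieved by 6 values at 88 and 1 at 0, total 528; add 63 to one value (staying below 88) to reach 591.

6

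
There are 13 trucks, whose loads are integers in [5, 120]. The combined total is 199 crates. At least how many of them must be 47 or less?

10

Let j be the number exceeding 47. Then the total is ≥ 48·j + 5·(13 − j) = 65 + 43j.
So 43j ≤ 134 and j ≤ 3; hence at least 13 − 3 = 10 are ≤ 47.
Exactly 10 works: 10 values at 5 and 3 at 48 total 194; raise one of the low values by 5 (still ≤ 47) to hit 199.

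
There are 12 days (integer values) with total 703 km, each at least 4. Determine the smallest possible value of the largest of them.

59

The 12 values sum to 703, so their maximum is at least ⌈703/12⌉ = 59.
Achievable: 7 of them at 59 and 5 at 58 total 703.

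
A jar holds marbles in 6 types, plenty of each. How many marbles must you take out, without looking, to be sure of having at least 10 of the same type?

In the worst case you draw 9 of each of the 6 types: 6 × 9 = 54.
One more forces 10 of some type, so 54 + 1 = 55.

55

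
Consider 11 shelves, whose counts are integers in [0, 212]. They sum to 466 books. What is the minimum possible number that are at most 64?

If only k of them are at most 64, the other 11 − k are at least 65, so the total is at least (11 − k)·65 + k·0.
This is ≤ 466, so (11 − k)·65 + 0k ≤ 466, which gives k ≥ 4.
Exactly 4 works: 4 values at 0 and 7 at 65 total 455; raise one of the low values by 11 (still ≤ 64) to hit 466.

4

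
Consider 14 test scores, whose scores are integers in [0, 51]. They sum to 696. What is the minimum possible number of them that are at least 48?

If only k of them are at least 48, the other 14 − k are at most 47, so the total is at most k·51 + (14 − k)·47.
This must reach 696, so k·51 + (14 − k)·47 ≥ 696, giving k ≥ 10.
Exactly 10 works: 10 values at 51 and 4 at 47 total 698; lower one of the high values by 2 (still ≥ 48) to hit 696.

10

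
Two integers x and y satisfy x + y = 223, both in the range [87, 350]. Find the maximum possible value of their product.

With x + y fixed, xy peaks when the two are closest together.
Taking x = 111 and y = 112 (both in [87, 350]) gives xy = 12432.

12432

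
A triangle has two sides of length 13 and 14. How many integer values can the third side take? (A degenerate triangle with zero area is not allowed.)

The triangle inequality gives |13 − 14| < c < 13 + 14, i.e. 1 < c < 27.
So c can be any integer from 2 to 26: 25 values.

25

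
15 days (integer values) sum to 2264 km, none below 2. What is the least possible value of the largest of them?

The 15 values sum to 2264, so their maximum is at least ⌈2264/15⌉ = 151.
Equality holds with 14 values of 151 and 1 value of 150.

151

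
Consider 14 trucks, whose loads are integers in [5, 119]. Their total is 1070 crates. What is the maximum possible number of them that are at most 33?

Suppose k of them are at most 33. Those contribute at most 33 each and the rest at most 119 each.
So the total is at most 33k + 119(14 − k) = 1666 − 86k. This must still be ≥ 1070, so k ≤ 6.
k = 6 is achieved by 6 values at 33 and 8 at 119, total 1150; lower one of the 119's by 80 (still > 33) to reach 1070.

6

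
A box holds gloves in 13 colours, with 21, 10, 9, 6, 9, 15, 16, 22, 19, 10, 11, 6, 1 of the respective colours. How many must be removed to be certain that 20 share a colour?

151

In the worst case you take as many as possible of each colour without reaching 20: 19 + 10 + 9 + 6 + 9 + 15 + 16 + 19 + 19 + 10 + 11 + 6 + 1 = 150.
The next one must give 20 of some colour, so 150 + 1 = 151.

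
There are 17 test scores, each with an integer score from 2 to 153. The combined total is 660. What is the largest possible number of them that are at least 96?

If k of the values are ≥ 96, the total is ≥ 96k + 2(17 − k).
Setting 96k + 2(17 − k) ≤ 660 gives 94k ≤ 626, so k ≤ 6.
k = 6 is achieved by 6 values at 96 and 11 at 2, total 598; add 62 to one value (staying below 96) to reach 660.

6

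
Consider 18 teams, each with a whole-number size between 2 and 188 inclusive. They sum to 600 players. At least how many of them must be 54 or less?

8

Each value above 54 is at least 55, contributing at least 55 − 2 = 53 above the floor 2.
The sum exceeds the floor total 36 by 564, so at most ⌊564/53⌋ = 10 exceed 54, and at least 8 are ≤ 54.
Exactly 8 works: 8 values at 2 and 10 at 55 total 566; raise one of the low values by 34 (still ≤ 54) to hit 600.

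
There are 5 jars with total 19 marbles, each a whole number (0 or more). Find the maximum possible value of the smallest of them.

3

The average is 19/5 < 4, so some value is ≤ 3.
Taking 1 copy of 3 and 4 copies of 4 gives exactly 19, so 3 is attained.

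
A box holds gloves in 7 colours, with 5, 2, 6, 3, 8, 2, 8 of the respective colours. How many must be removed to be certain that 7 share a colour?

31

In the worst case you take as many as possible of each colour without reaching 7: 5 + 2 + 6 + 3 + 6 + 2 + 6 = 30.
The next one must give 7 of some colour, so 30 + 1 = 31.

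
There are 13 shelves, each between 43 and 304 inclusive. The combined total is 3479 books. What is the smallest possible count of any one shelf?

Minimizing one value means maximizing the remaining 12.
The other 12 can take up 12 × 304 = 3648 ≥ 3479 − 43, so one shelf can sit at its floor of 43.
Achievable: one at 43 and the other 12 totalling 3436, which fits since 12 × 43 ≤ 3436 ≤ 12 × 304.

43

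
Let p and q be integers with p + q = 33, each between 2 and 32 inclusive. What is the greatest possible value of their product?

pq = p(33 − p) is maximized when p is as near 33/2 as the bounds allow.
Taking p = 16 and q = 17 (both in [2, 32]) gives pq = 272.

272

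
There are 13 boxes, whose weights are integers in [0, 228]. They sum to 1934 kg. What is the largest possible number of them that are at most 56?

Each value at 56 or below falls at least 228 − 56 = 172 short of the ceiling 228.
The ceiling total is 13 × 228 = 2964, and we need 1934, so at most ⌊(2964 − 1934)/172⌋ = 5 can be that low.
k = 5 is achieved by 5 values at 56 and 8 at 228, total 2104; lower one of the 228's by 170 (still > 56) to reach 1934.

5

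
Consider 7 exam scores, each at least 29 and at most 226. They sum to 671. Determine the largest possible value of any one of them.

226

Maximizing one value means minimizing the remaining 6.
The other 6 contribute at least 6 × 29 = 174, leaving at most 671 − 174 = 497.
But each score is capped at 226, so the maximum is 226.
Achievable: one at 226 and the other 6 totalling 445, which fits since 6 × 29 ≤ 445 ≤ 6 × 226.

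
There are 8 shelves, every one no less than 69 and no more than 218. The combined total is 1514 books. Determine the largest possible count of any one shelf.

To make one shelf as large as possible, make the other 7 as small as possible.
The other 7 contribute at least 7 × 69 = 483, leaving at most 1514 − 483 = 1031.
But each shelf is capped at 218, so the maximum is 218.
Achievable: one at 218 and the other 7 totalling 1296, which fits since 7 × 69 ≤ 1296 ≤ 7 × 218.

218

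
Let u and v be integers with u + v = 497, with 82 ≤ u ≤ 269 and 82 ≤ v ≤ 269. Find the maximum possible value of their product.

61752

uv = u(497 − u) is maximized when u is as near 497/2 as the bounds allow.
Taking u = 248 and v = 249 (both in [82, 269]) gives uv = 61752.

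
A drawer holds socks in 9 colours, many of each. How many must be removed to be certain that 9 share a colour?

73

In the worst case you draw 8 of each of the 9 colours: 9 × 8 = 72.
One more forces 9 of some colour, so 72 + 1 = 73.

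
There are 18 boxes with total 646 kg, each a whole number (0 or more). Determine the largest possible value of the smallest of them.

35

The 18 values sum to 646, so their minimum is at most ⌊646/18⌋ = 35.
Achievable: 2 of them at 35 and 16 at 36 total 646.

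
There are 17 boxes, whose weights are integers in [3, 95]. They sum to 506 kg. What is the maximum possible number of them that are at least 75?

If k of the values are ≥ 75, the total is ≥ 75k + 3(17 − k).
Setting 75k + 3(17 − k) ≤ 506 gives 72k ≤ 455, so k ≤ 6.
k = 6 is achieved by 6 values at 75 and 11 at 3, total 483; add 23 to one value (staying below 75) to reach 506.

6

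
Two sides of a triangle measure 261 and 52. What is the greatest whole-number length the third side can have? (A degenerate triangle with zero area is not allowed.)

The third side must be less than 261 + 52 = 313.
The largest integer below 313 is 312.

312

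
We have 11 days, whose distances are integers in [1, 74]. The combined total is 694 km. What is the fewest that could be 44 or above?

Suppose at most 11 − j of them reach 44; then j values are ≤ 43 and the rest ≤ 74.
The total is then ≤ 43·j + 74·(11 − j) = 814 − 31j. For this to be ≥ 694 we need j ≤ 3, so at least 11 − 3 = 8 must reach 44.
Exactly 8 works: 8 values at 74 and 3 at 43 total 721; lower one of the high values by 27 (still ≥ 44) to hit 694.

8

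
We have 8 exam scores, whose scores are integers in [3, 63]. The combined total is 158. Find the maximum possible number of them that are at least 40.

3

With k values at 40 or above and the rest at least 3, the sum is at least 24 + 37k.
Since the sum is 158, we need 37k ≤ 134, i.e. k ≤ 3.
k = 3 is achieved by 3 values at 40 and 5 at 3, total 135; add 23 to one value (staying below 40) to reach 158.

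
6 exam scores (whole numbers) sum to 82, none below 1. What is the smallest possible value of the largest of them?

Some value must be at least ⌈82/6⌉ = 14, since 6 × 13 = 78 < 82.
Taking 2 copies of 13 and 4 copies of 14 gives exactly 82, so 14 is attained.

14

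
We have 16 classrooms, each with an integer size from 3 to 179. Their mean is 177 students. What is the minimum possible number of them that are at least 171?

13

The total is 16 × 177 = 2832.
If only k of them are at least 171, the other 16 − k are at most 170, so the total is at most k·179 + (16 − k)·170.
This must reach 2832, so k·179 + (16 − k)·170 ≥ 2832, giving k ≥ 13.
Exactly 13 works: 13 values at 179 and 3 at 170 total 2837; lower one of the high values by 5 (still ≥ 171) to hit 2832.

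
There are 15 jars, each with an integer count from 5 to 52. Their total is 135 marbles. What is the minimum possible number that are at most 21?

12

Let j be the number exceeding 21. Then the total is ≥ 22·j + 5·(15 − j) = 75 + 17j.
So 17j ≤ 60 and j ≤ 3; hence at least 15 − 3 = 12 are ≤ 21.
Exactly 12 works: 12 values at 5 and 3 at 22 total 126; raise one of the low values by 9 (still ≤ 21) to hit 135.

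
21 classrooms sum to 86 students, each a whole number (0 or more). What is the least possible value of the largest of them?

The 21 values sum to 86, so their maximum is at least ⌈86/21⌉ = 5.
Taking 19 copies of 4 and 2 copies of 5 gives exactly 86, so 5 is attained.

5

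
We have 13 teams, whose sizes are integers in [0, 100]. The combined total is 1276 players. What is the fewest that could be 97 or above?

7

If only k of them are at least 97, the other 13 − k are at most 96, so the total is at most k·100 + (13 − k)·96.
This must reach 1276, so k·100 + (13 − k)·96 ≥ 1276, giving k ≥ 7.
Exactly 7 works: 7 values at 100 and 6 at 96 total 1276.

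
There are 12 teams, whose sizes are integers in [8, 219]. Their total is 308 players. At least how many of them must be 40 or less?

Each value above 40 is at least 41, contributing at least 41 − 8 = 33 above the floor 8.
The sum exceeds the floor total 96 by 212, so at most ⌊212/33⌋ = 6 exceed 40, and at least 6 are ≤ 40.
Exactly 6 works: 6 values at 8 and 6 at 41 total 294; raise one of the low values by 14 (still ≤ 40) to hit 308.

6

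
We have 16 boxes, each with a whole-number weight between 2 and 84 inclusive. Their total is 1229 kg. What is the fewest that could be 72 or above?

Each value short of 72 is at most 71, costing at least 84 − 71 = 13 against the maximum total of 1344.
We can afford to lose at most 1344 − 1229 = 115, so at most ⌊115/13⌋ = 8 fall short, and at least 8 are ≥ 72.
Exactly 8 works: 8 values at 84 and 8 at 71 total 1240; lower one of the high values by 11 (still ≥ 72) to hit 1229.

8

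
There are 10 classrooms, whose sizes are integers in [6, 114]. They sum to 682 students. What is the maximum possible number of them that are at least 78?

Suppose k of them are at least 78. Those contribute at least 78 each and the other 10 − k at least 6 each.
So the total is at least 78k + 6(10 − k) = 60 + 72k. This must be ≤ 682, giving k ≤ 8.
k = 8 is achieved by 8 values at 78 and 2 at 6, total 636; add 46 to one value (staying below 78) to reach 682.

8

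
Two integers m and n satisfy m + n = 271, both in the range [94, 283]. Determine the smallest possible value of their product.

16638

mn = m(271 − m) is concave in m, so over [94, 177] it is minimized at an endpoint.
The extreme feasible split is m = 94, n = 177, giving mn = 16638.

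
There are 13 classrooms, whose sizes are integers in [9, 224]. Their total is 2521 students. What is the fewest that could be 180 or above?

Each value short of 180 is at most 179, costing at least 224 − 179 = 45 against the maximum total of 2912.
We can afford to lose at most 2912 − 2521 = 391, so at most ⌊391/45⌋ = 8 fall short, and at least 5 are ≥ 180.
Exactly 5 works: 5 values at 224 and 8 at 179 total 2552; lower one of the high values by 31 (still ≥ 180) to hit 2521.

5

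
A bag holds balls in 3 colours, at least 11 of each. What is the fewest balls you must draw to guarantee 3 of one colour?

7

In the worst case you draw 2 of each of the 3 colours: 3 × 2 = 6.
One more forces 3 of some colour, so 6 + 1 = 7.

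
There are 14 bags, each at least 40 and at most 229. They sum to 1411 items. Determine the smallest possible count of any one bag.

Minimizing one value means maximizing the remaining 13.
The other 13 can take up 13 × 229 = 2977 ≥ 1411 − 40, so one bag can sit at its floor of 40.
Achievable: one at 40 and the other 13 totalling 1371, which fits since 13 × 40 ≤ 1371 ≤ 13 × 229.

40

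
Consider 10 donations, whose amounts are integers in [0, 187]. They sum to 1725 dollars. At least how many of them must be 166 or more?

4

Each value short of 166 is at most 165, costing at least 187 − 165 = 22 against the maximum total of 1870.
We can afford to lose at most 1870 − 1725 = 145, so at most ⌊145/22⌋ = 6 fall short, and at least 4 are ≥ 166.
Exactly 4 works: 4 values at 187 and 6 at 165 total 1738; lower one of the high values by 13 (still ≥ 166) to hit 1725.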